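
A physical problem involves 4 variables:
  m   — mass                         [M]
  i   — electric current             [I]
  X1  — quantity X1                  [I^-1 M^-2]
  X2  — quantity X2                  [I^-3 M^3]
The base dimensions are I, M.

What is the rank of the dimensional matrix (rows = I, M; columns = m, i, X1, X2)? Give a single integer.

2

Write exponents as rows I,M / cols m,i,X1,X2:
  I: [ 0  1 -1 -3]
  M: [ 1  0 -2  3]
Echelon form has 2 nonzero rows (pivots: m,i)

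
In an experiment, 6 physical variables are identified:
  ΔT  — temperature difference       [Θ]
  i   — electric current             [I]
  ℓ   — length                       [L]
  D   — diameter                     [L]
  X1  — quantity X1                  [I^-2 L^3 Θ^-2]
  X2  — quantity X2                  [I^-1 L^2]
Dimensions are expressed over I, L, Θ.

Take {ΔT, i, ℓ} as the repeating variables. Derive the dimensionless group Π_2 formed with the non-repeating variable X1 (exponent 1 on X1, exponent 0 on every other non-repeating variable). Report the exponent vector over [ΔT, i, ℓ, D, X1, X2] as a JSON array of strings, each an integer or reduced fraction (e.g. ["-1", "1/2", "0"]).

Exponent matrix [I,L,Θ] × [ΔT,i,ℓ,D,X1,X2]:
  I: [ 0  1  0  0 -2 -1]
  L: [ 0  0  1  1  3  2]
  Θ: [ 1  0  0  0 -2  0]
Echelon form has 3 nonzero rows (pivots: ΔT,i,ℓ)
Pivot set = {ΔT,i,ℓ}, free = {D,X1,X2}
RREF:
  r0: [   1    0    0    0   -2    0]
  r1: [   0    1    0    0   -2   -1]
  r2: [   0    0    1    1    3    2]
Fix exponent of X1 at 1, D at 0, X2 at 0; solve each RREF row for its pivot's exponent:
  r0: exp(ΔT) + (-2)·1 = 0 ⇒ exp(ΔT) = 2
  r1: exp(i) + (-2)·1 = 0 ⇒ exp(i) = 2
  r2: exp(ℓ) + (3)·1 = 0 ⇒ exp(ℓ) = -3
Π_2 = ΔT^2 · i^2 · ℓ^-3 · X1

["2", "2", "-3", "0", "1", "0"]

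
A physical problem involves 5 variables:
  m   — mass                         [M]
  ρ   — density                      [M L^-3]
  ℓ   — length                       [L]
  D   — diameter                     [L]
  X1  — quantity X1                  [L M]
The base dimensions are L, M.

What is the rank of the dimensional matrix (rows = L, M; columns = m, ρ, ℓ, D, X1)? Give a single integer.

2

Exponent matrix [L,M] × [m,ρ,ℓ,D,X1]:
  L: [ 0 -3  1  1  1]
  M: [ 1  1  0  0  1]
Echelon form has 2 nonzero rows (pivots: m,ρ)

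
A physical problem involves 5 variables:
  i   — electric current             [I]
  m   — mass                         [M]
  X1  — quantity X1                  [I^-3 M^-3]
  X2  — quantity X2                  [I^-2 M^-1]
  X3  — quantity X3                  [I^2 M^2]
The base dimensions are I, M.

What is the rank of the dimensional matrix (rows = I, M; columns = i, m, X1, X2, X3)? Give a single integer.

2

Exponent matrix [I,M] × [i,m,X1,X2,X3]:
  I: [ 1  0 -3 -2  2]
  M: [ 0  1 -3 -1  2]
Row reduction gives pivot columns i,m; rank = 2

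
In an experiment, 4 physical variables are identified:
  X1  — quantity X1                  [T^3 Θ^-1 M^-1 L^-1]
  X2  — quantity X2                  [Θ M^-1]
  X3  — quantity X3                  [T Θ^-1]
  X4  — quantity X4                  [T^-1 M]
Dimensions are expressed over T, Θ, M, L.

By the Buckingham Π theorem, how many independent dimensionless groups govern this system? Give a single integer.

Write exponents as rows T,Θ,M,L / cols X1,X2,X3,X4:
  T: [ 3  0  1 -1]
  Θ: [-1  1 -1  0]
  M: [-1 -1  0  1]
  L: [-1  0  0  0]
Row reduction gives pivot columns X1,X2,X3; rank = 3
n=4, r=3 ⇒ 1 dimensionless group

1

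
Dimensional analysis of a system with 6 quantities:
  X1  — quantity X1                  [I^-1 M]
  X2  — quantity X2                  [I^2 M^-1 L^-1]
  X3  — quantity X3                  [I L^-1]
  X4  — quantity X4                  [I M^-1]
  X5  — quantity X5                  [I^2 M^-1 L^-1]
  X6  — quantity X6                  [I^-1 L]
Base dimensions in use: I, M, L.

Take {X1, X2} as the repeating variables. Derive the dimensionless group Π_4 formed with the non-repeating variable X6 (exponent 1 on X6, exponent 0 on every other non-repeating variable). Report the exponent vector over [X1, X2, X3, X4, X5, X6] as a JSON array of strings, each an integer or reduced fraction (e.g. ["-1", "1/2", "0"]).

Dimensional matrix (I×M×L by X1×X2×X3×X4×X5×X6):
  I: [-1  2  1  1  2 -1]
  M: [ 1 -1  0 -1 -1  0]
  L: [ 0 -1 -1  0 -1  1]
Row reduction gives pivot columns X1,X2; rank = 2
Pivot set = {X1,X2}, free = {X3,X4,X5,X6}
RREF:
  r0: [   1    0    1   -1    0   -1]
  r1: [   0    1    1    0    1   -1]
  r2: [   0    0    0    0    0    0]
Fix exponent of X6 at 1, X3 at 0, X4 at 0, X5 at 0; solve each RREF row for its pivot's exponent:
  r0: exp(X1) + (-1)·1 = 0 ⇒ exp(X1) = 1
  r1: exp(X2) + (-1)·1 = 0 ⇒ exp(X2) = 1
Π_4 = X1 · X2 · X6

["1", "1", "0", "0", "0", "1"]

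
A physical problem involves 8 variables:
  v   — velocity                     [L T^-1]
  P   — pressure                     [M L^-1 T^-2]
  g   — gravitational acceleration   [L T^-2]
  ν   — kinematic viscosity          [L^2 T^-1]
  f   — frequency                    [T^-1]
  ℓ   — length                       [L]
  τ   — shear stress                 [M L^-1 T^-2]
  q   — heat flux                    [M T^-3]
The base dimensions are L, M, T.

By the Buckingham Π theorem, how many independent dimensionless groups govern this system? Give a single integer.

5

Exponent matrix [L,M,T] × [v,P,g,ν,f,ℓ,τ,q]:
  L: [ 1 -1  1  2  0  1 -1  0]
  M: [ 0  1  0  0  0  0  1  1]
  T: [-1 -2 -2 -1 -1  0 -2 -3]
RREF → pivots at {v,P,g} ⇒ r = 3
Π count = n − r = 8 − 3 = 5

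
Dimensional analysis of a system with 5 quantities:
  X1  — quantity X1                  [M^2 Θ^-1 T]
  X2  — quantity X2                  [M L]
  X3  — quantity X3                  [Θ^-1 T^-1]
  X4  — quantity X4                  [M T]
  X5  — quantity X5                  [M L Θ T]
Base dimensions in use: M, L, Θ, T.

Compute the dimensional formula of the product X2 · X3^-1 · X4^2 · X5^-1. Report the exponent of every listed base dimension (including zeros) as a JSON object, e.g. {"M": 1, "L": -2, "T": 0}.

Dimensional matrix (M×L×Θ×T by X1×X2×X3×X4×X5):
  M: [ 2  1  0  1  1]
  L: [ 0  1  0  0  1]
  Θ: [-1  0 -1  0  1]
  T: [ 1  0 -1  1  1]
  [M]: (1)·1+(-1)·0+(2)·1+(-1)·1 = 2
  [L]: (1)·1+(-1)·0+(2)·0+(-1)·1 = 0
  [Θ]: (1)·0+(-1)·-1+(2)·0+(-1)·1 = 0
  [T]: (1)·0+(-1)·-1+(2)·1+(-1)·1 = 2
⇒ M^2 T^2

{"M": 2, "L": 0, "Θ": 0, "T": 2}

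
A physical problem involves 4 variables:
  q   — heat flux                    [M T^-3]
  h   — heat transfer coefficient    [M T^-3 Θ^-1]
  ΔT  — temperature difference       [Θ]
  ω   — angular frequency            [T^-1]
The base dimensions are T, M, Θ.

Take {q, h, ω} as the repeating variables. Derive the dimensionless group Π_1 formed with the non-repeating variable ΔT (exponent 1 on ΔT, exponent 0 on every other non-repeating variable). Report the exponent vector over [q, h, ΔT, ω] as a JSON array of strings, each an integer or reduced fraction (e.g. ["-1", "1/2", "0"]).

["-1", "1", "1", "0"]

Dimensional matrix (T×M×Θ by q×h×ΔT×ω):
  T: [-3 -3  0 -1]
  M: [ 1  1  0  0]
  Θ: [ 0 -1  1  0]
RREF → pivots at {q,h,ω} ⇒ r = 3
Pivot set = {q,h,ω}, free = {ΔT}
RREF:
  r0: [   1    0    1    0]
  r1: [   0    1   -1    0]
  r2: [   0    0    0    1]
Fix exponent of ΔT at 1; solve each RREF row for its pivot's exponent:
  r0: exp(q) + (1)·1 = 0 ⇒ exp(q) = -1
  r1: exp(h) + (-1)·1 = 0 ⇒ exp(h) = 1
  r2: exp(ω) + (0)·1 = 0 ⇒ exp(ω) = 0
Π_1 = q^-1 · h · ΔT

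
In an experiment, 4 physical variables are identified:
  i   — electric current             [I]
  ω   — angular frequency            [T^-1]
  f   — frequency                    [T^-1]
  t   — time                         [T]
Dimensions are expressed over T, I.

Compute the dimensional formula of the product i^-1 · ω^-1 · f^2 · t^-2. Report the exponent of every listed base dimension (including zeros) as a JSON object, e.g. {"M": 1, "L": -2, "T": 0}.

{"T": -3, "I": -1}

Dimensional matrix (T×I by i×ω×f×t):
  T: [ 0 -1 -1  1]
  I: [ 1  0  0  0]
  [T]: (-1)·0+(-1)·-1+(2)·-1+(-2)·1 = -3
  [I]: (-1)·1+(-1)·0+(2)·0+(-2)·0 = -1
⇒ T^-3 I^-1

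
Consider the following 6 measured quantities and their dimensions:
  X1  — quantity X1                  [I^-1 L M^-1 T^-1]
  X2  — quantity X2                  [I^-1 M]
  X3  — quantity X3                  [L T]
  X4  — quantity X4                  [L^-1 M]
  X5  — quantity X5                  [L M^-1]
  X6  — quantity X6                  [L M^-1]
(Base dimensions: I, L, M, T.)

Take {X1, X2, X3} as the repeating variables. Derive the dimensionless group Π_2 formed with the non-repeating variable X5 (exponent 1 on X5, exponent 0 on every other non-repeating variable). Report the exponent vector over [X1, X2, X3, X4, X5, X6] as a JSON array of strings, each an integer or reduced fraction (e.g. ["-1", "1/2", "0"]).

["-1/2", "1/2", "-1/2", "0", "1", "0"]

Write exponents as rows I,L,M,T / cols X1,X2,X3,X4,X5,X6:
  I: [-1 -1  0  0  0  0]
  L: [ 1  0  1 -1  1  1]
  M: [-1  1  0  1 -1 -1]
  T: [-1  0  1  0  0  0]
Row reduction gives pivot columns X1,X2,X3; rank = 3
Pivot set = {X1,X2,X3}, free = {X4,X5,X6}
RREF:
  r0: [   1    0    0 -1/2  1/2  1/2]
  r1: [   0    1    0  1/2 -1/2 -1/2]
  r2: [   0    0    1 -1/2  1/2  1/2]
  r3: [   0    0    0    0    0    0]
Fix exponent of X5 at 1, X4 at 0, X6 at 0; solve each RREF row for its pivot's exponent:
  r0: exp(X1) + (1/2)·1 = 0 ⇒ exp(X1) = -1/2
  r1: exp(X2) + (-1/2)·1 = 0 ⇒ exp(X2) = 1/2
  r2: exp(X3) + (1/2)·1 = 0 ⇒ exp(X3) = -1/2
Π_2 = X1^(-1/2) · X2^(1/2) · X3^(-1/2) · X5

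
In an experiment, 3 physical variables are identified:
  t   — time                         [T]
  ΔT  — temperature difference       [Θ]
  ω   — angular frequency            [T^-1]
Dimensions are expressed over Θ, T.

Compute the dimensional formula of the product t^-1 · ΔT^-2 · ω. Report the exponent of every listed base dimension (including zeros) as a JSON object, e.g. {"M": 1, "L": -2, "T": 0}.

Dimensional matrix (Θ×T by t×ΔT×ω):
  Θ: [ 0  1  0]
  T: [ 1  0 -1]
  [Θ]: (-1)·0+(-2)·1+(1)·0 = -2
  [T]: (-1)·1+(-2)·0+(1)·-1 = -2
⇒ Θ^-2 T^-2

{"Θ": -2, "T": -2}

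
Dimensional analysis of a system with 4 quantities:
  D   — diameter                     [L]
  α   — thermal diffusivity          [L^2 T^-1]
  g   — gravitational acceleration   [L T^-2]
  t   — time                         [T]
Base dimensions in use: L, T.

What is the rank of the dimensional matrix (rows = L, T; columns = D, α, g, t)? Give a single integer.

Dimensional matrix (L×T by D×α×g×t):
  L: [ 1  2  1  0]
  T: [ 0 -1 -2  1]
Row reduction gives pivot columns D,α; rank = 2

2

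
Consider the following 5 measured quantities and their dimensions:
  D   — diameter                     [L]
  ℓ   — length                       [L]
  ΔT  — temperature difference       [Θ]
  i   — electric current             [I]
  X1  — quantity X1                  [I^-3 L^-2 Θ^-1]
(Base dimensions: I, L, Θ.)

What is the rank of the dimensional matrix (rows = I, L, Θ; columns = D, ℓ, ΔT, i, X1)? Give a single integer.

3

Write exponents as rows I,L,Θ / cols D,ℓ,ΔT,i,X1:
  I: [ 0  0  0  1 -3]
  L: [ 1  1  0  0 -2]
  Θ: [ 0  0  1  0 -1]
Echelon form has 3 nonzero rows (pivots: D,ΔT,i)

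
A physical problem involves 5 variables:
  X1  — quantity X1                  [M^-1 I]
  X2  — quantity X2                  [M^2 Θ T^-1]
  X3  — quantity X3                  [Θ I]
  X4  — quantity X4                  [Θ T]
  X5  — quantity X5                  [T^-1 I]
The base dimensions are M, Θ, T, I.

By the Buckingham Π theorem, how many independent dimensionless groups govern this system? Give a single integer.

Write exponents as rows M,Θ,T,I / cols X1,X2,X3,X4,X5:
  M: [-1  2  0  0  0]
  Θ: [ 0  1  1  1  0]
  T: [ 0 -1  0  1 -1]
  I: [ 1  0  1  0  1]
Echelon form has 3 nonzero rows (pivots: X1,X2,X3)
Π count = n − r = 5 − 3 = 2

2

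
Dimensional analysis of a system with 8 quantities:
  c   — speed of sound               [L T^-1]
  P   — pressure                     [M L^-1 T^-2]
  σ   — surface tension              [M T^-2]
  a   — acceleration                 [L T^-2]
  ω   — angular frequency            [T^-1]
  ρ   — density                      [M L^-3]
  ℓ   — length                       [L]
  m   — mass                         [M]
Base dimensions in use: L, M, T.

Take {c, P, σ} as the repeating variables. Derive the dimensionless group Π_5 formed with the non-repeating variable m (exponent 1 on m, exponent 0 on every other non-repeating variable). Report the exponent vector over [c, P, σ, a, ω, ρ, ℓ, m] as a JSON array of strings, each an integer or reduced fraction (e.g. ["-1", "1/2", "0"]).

["2", "2", "-3", "0", "0", "0", "0", "1"]

Write exponents as rows L,M,T / cols c,P,σ,a,ω,ρ,ℓ,m:
  L: [ 1 -1  0  1  0 -3  1  0]
  M: [ 0  1  1  0  0  1  0  1]
  T: [-1 -2 -2 -2 -1  0  0  0]
Echelon form has 3 nonzero rows (pivots: c,P,σ)
Repeat: c,P,σ; free: a,ω,ρ,ℓ,m
RREF:
  r0: [   1    0    0    2    1   -2    0   -2]
  r1: [   0    1    0    1    1    1   -1   -2]
  r2: [   0    0    1   -1   -1    0    1    3]
Fix exponent of m at 1, a at 0, ω at 0, ρ at 0, ℓ at 0; solve each RREF row for its pivot's exponent:
  r0: exp(c) + (-2)·1 = 0 ⇒ exp(c) = 2
  r1: exp(P) + (-2)·1 = 0 ⇒ exp(P) = 2
  r2: exp(σ) + (3)·1 = 0 ⇒ exp(σ) = -3
Π_5 = c^2 · P^2 · σ^-3 · m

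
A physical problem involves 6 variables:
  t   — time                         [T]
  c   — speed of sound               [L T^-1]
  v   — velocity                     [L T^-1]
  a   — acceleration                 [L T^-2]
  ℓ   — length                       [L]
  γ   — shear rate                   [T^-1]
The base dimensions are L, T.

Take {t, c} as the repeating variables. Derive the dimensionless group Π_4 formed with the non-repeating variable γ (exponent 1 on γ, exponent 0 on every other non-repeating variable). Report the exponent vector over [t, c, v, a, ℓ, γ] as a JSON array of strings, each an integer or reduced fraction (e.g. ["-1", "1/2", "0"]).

["1", "0", "0", "0", "0", "1"]

Write exponents as rows L,T / cols t,c,v,a,ℓ,γ:
  L: [ 0  1  1  1  1  0]
  T: [ 1 -1 -1 -2  0 -1]
Echelon form has 2 nonzero rows (pivots: t,c)
Repeat: t,c; free: v,a,ℓ,γ
RREF:
  r0: [   1    0    0   -1    1   -1]
  r1: [   0    1    1    1    1    0]
Fix exponent of γ at 1, v at 0, a at 0, ℓ at 0; solve each RREF row for its pivot's exponent:
  r0: exp(t) + (-1)·1 = 0 ⇒ exp(t) = 1
  r1: exp(c) + (0)·1 = 0 ⇒ exp(c) = 0
Π_4 = t · γ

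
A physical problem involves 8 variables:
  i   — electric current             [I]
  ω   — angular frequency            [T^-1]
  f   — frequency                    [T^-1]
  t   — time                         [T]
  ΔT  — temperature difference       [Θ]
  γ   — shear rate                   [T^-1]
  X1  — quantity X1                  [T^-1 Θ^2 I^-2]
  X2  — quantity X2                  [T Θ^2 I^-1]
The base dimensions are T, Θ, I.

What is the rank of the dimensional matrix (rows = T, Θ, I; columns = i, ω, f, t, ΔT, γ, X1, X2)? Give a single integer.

3

Dimensional matrix (T×Θ×I by i×ω×f×t×ΔT×γ×X1×X2):
  T: [ 0 -1 -1  1  0 -1 -1  1]
  Θ: [ 0  0  0  0  1  0  2  2]
  I: [ 1  0  0  0  0  0 -2 -1]
Echelon form has 3 nonzero rows (pivots: i,ω,ΔT)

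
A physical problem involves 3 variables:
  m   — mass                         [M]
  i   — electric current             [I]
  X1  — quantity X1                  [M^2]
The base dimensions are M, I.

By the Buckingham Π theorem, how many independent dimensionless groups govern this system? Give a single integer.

1

Exponent matrix [M,I] × [m,i,X1]:
  M: [ 1  0  2]
  I: [ 0  1  0]
Row reduction gives pivot columns m,i; rank = 2
Π count = n − r = 3 − 2 = 1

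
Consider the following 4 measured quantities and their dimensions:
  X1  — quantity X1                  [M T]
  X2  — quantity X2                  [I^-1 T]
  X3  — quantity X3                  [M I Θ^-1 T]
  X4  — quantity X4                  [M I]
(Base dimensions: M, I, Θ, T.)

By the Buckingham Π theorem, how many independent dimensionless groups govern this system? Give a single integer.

1

Dimensional matrix (M×I×Θ×T by X1×X2×X3×X4):
  M: [ 1  0  1  1]
  I: [ 0 -1  1  1]
  Θ: [ 0  0 -1  0]
  T: [ 1  1  1  0]
Echelon form has 3 nonzero rows (pivots: X1,X2,X3)
4 vars − rank 3 = 1 Π group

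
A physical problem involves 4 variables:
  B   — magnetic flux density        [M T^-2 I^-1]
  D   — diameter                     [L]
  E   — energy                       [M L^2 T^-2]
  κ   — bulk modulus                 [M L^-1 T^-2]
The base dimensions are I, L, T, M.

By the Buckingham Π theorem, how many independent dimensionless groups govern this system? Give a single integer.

Dimensional matrix (I×L×T×M by B×D×E×κ):
  I: [-1  0  0  0]
  L: [ 0  1  2 -1]
  T: [-2  0 -2 -2]
  M: [ 1  0  1  1]
RREF → pivots at {B,D,E} ⇒ r = 3
4 vars − rank 3 = 1 Π group

1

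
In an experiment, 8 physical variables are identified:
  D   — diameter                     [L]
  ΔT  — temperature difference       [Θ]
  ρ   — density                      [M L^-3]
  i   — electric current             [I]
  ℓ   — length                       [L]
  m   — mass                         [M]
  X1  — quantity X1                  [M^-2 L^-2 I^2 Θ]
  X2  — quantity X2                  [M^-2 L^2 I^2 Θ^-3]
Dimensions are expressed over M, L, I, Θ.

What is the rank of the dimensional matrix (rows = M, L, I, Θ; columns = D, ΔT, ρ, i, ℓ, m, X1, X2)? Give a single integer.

4

Write exponents as rows M,L,I,Θ / cols D,ΔT,ρ,i,ℓ,m,X1,X2:
  M: [ 0  0  1  0  0  1 -2 -2]
  L: [ 1  0 -3  0  1  0 -2  2]
  I: [ 0  0  0  1  0  0  2  2]
  Θ: [ 0  1  0  0  0  0  1 -3]
Echelon form has 4 nonzero rows (pivots: D,ΔT,ρ,i)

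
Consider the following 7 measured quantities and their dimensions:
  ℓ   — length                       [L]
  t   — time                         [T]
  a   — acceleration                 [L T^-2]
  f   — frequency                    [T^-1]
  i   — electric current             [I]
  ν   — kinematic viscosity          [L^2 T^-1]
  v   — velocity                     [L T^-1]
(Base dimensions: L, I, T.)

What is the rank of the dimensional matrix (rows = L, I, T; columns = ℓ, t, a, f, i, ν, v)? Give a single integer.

Write exponents as rows L,I,T / cols ℓ,t,a,f,i,ν,v:
  L: [ 1  0  1  0  0  2  1]
  I: [ 0  0  0  0  1  0  0]
  T: [ 0  1 -2 -1  0 -1 -1]
Row reduction gives pivot columns ℓ,t,i; rank = 3

3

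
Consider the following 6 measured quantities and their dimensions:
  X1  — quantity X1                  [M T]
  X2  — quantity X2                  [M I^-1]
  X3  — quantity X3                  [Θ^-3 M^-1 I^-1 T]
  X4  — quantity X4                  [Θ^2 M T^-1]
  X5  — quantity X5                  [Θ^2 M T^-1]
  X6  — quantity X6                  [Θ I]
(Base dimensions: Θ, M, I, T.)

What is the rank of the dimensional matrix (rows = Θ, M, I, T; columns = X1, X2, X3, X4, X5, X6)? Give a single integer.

Write exponents as rows Θ,M,I,T / cols X1,X2,X3,X4,X5,X6:
  Θ: [ 0  0 -3  2  2  1]
  M: [ 1  1 -1  1  1  0]
  I: [ 0 -1 -1  0  0  1]
  T: [ 1  0  1 -1 -1  0]
Echelon form has 3 nonzero rows (pivots: X1,X2,X3)

3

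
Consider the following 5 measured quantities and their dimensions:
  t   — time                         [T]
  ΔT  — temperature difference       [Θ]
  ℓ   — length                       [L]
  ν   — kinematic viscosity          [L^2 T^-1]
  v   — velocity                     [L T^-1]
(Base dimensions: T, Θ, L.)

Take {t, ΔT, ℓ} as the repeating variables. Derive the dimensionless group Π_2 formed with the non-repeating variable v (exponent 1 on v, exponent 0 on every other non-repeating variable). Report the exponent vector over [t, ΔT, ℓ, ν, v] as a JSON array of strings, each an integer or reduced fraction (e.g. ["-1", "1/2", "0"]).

["1", "0", "-1", "0", "1"]

Exponent matrix [T,Θ,L] × [t,ΔT,ℓ,ν,v]:
  T: [ 1  0  0 -1 -1]
  Θ: [ 0  1  0  0  0]
  L: [ 0  0  1  2  1]
Echelon form has 3 nonzero rows (pivots: t,ΔT,ℓ)
Pivot set = {t,ΔT,ℓ}, free = {ν,v}
RREF:
  r0: [   1    0    0   -1   -1]
  r1: [   0    1    0    0    0]
  r2: [   0    0    1    2    1]
Fix exponent of v at 1, ν at 0; solve each RREF row for its pivot's exponent:
  r0: exp(t) + (-1)·1 = 0 ⇒ exp(t) = 1
  r1: exp(ΔT) + (0)·1 = 0 ⇒ exp(ΔT) = 0
  r2: exp(ℓ) + (1)·1 = 0 ⇒ exp(ℓ) = -1
Π_2 = t · ℓ^-1 · v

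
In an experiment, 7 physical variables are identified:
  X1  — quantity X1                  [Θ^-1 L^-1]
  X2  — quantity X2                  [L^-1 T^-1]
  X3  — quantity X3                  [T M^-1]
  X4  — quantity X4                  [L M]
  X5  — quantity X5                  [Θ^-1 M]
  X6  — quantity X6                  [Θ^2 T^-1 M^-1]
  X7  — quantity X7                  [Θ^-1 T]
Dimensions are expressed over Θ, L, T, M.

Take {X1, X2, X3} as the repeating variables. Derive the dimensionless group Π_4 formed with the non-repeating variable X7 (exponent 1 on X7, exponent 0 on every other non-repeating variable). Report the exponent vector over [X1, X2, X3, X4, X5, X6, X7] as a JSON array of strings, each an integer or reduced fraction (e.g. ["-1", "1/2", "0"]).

["-1", "1", "0", "0", "0", "0", "1"]

Write exponents as rows Θ,L,T,M / cols X1,X2,X3,X4,X5,X6,X7:
  Θ: [-1  0  0  0 -1  2 -1]
  L: [-1 -1  0  1  0  0  0]
  T: [ 0 -1  1  0  0 -1  1]
  M: [ 0  0 -1  1  1 -1  0]
RREF → pivots at {X1,X2,X3} ⇒ r = 3
Pivot set = {X1,X2,X3}, free = {X4,X5,X6,X7}
RREF:
  r0: [   1    0    0    0    1   -2    1]
  r1: [   0    1    0   -1   -1    2   -1]
  r2: [   0    0    1   -1   -1    1    0]
  r3: [   0    0    0    0    0    0    0]
Fix exponent of X7 at 1, X4 at 0, X5 at 0, X6 at 0; solve each RREF row for its pivot's exponent:
  r0: exp(X1) + (1)·1 = 0 ⇒ exp(X1) = -1
  r1: exp(X2) + (-1)·1 = 0 ⇒ exp(X2) = 1
  r2: exp(X3) + (0)·1 = 0 ⇒ exp(X3) = 0
Π_4 = X1^-1 · X2 · X7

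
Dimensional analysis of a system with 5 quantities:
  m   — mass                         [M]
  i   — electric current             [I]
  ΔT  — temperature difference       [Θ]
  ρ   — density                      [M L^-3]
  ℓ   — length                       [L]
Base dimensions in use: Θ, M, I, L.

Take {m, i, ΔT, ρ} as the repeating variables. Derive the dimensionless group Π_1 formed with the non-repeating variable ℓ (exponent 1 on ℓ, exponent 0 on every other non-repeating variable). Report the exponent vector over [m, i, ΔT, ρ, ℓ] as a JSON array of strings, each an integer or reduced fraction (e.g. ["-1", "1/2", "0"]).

Exponent matrix [Θ,M,I,L] × [m,i,ΔT,ρ,ℓ]:
  Θ: [ 0  0  1  0  0]
  M: [ 1  0  0  1  0]
  I: [ 0  1  0  0  0]
  L: [ 0  0  0 -3  1]
RREF → pivots at {m,i,ΔT,ρ} ⇒ r = 4
Pivot set = {m,i,ΔT,ρ}, free = {ℓ}
RREF:
  r0: [   1    0    0    0  1/3]
  r1: [   0    1    0    0    0]
  r2: [   0    0    1    0    0]
  r3: [   0    0    0    1 -1/3]
Fix exponent of ℓ at 1; solve each RREF row for its pivot's exponent:
  r0: exp(m) + (1/3)·1 = 0 ⇒ exp(m) = -1/3
  r1: exp(i) + (0)·1 = 0 ⇒ exp(i) = 0
  r2: exp(ΔT) + (0)·1 = 0 ⇒ exp(ΔT) = 0
  r3: exp(ρ) + (-1/3)·1 = 0 ⇒ exp(ρ) = 1/3
Π_1 = m^(-1/3) · ρ^(1/3) · ℓ

["-1/3", "0", "0", "1/3", "1"]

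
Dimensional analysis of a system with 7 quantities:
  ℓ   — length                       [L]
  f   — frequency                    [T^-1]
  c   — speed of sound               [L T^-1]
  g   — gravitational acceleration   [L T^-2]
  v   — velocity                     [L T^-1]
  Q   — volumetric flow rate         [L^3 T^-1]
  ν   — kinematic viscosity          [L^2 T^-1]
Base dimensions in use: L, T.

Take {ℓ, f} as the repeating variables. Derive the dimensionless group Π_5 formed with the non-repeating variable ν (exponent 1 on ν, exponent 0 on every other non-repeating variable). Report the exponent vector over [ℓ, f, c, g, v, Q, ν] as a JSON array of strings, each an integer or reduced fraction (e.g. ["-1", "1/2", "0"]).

["-2", "-1", "0", "0", "0", "0", "1"]

Write exponents as rows L,T / cols ℓ,f,c,g,v,Q,ν:
  L: [ 1  0  1  1  1  3  2]
  T: [ 0 -1 -1 -2 -1 -1 -1]
RREF → pivots at {ℓ,f} ⇒ r = 2
Repeat: ℓ,f; free: c,g,v,Q,ν
RREF:
  r0: [   1    0    1    1    1    3    2]
  r1: [   0    1    1    2    1    1    1]
Fix exponent of ν at 1, c at 0, g at 0, v at 0, Q at 0; solve each RREF row for its pivot's exponent:
  r0: exp(ℓ) + (2)·1 = 0 ⇒ exp(ℓ) = -2
  r1: exp(f) + (1)·1 = 0 ⇒ exp(f) = -1
Π_5 = ℓ^-2 · f^-1 · ν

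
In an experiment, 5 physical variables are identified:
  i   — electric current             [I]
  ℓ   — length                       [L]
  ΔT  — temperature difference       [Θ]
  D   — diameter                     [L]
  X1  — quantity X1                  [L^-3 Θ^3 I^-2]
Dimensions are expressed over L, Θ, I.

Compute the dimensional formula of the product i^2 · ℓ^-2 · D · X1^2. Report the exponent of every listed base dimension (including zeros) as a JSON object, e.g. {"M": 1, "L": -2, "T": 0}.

{"L": -7, "Θ": 6, "I": -2}

Exponent matrix [L,Θ,I] × [i,ℓ,ΔT,D,X1]:
  L: [ 0  1  0  1 -3]
  Θ: [ 0  0  1  0  3]
  I: [ 1  0  0  0 -2]
  [L]: (2)·0+(-2)·1+(1)·1+(2)·-3 = -7
  [Θ]: (2)·0+(-2)·0+(1)·0+(2)·3 = 6
  [I]: (2)·1+(-2)·0+(1)·0+(2)·-2 = -2
⇒ L^-7 Θ^6 I^-2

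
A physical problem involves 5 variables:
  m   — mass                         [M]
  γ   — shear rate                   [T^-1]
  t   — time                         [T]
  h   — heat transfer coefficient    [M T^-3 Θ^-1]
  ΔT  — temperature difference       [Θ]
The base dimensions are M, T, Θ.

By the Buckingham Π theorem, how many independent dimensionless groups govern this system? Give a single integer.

2

Dimensional matrix (M×T×Θ by m×γ×t×h×ΔT):
  M: [ 1  0  0  1  0]
  T: [ 0 -1  1 -3  0]
  Θ: [ 0  0  0 -1  1]
Row reduction gives pivot columns m,γ,h; rank = 3
Π count = n − r = 5 − 3 = 2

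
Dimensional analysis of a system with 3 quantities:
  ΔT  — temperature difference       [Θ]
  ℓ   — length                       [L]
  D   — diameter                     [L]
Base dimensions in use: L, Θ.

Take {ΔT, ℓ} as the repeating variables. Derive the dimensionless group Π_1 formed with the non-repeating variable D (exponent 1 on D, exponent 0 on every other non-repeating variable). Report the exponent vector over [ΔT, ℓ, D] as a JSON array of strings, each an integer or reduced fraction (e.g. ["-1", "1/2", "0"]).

Write exponents as rows L,Θ / cols ΔT,ℓ,D:
  L: [ 0  1  1]
  Θ: [ 1  0  0]
RREF → pivots at {ΔT,ℓ} ⇒ r = 2
Pivot set = {ΔT,ℓ}, free = {D}
RREF:
  r0: [   1    0    0]
  r1: [   0    1    1]
Fix exponent of D at 1; solve each RREF row for its pivot's exponent:
  r0: exp(ΔT) + (0)·1 = 0 ⇒ exp(ΔT) = 0
  r1: exp(ℓ) + (1)·1 = 0 ⇒ exp(ℓ) = -1
Π_1 = ℓ^-1 · D

["0", "-1", "1"]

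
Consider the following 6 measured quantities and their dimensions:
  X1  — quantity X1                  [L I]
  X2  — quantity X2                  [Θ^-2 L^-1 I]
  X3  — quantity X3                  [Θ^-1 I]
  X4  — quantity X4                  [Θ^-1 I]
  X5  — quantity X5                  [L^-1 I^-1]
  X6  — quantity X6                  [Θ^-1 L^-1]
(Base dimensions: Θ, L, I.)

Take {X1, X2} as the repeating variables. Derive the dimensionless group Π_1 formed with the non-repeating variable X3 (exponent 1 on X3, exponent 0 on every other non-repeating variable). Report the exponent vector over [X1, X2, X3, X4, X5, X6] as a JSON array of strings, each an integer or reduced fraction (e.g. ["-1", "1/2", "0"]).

Exponent matrix [Θ,L,I] × [X1,X2,X3,X4,X5,X6]:
  Θ: [ 0 -2 -1 -1  0 -1]
  L: [ 1 -1  0  0 -1 -1]
  I: [ 1  1  1  1 -1  0]
Echelon form has 2 nonzero rows (pivots: X1,X2)
Repeat: X1,X2; free: X3,X4,X5,X6
RREF:
  r0: [   1    0  1/2  1/2   -1 -1/2]
  r1: [   0    1  1/2  1/2    0  1/2]
  r2: [   0    0    0    0    0    0]
Fix exponent of X3 at 1, X4 at 0, X5 at 0, X6 at 0; solve each RREF row for its pivot's exponent:
  r0: exp(X1) + (1/2)·1 = 0 ⇒ exp(X1) = -1/2
  r1: exp(X2) + (1/2)·1 = 0 ⇒ exp(X2) = -1/2
Π_1 = X1^(-1/2) · X2^(-1/2) · X3

["-1/2", "-1/2", "1", "0", "0", "0"]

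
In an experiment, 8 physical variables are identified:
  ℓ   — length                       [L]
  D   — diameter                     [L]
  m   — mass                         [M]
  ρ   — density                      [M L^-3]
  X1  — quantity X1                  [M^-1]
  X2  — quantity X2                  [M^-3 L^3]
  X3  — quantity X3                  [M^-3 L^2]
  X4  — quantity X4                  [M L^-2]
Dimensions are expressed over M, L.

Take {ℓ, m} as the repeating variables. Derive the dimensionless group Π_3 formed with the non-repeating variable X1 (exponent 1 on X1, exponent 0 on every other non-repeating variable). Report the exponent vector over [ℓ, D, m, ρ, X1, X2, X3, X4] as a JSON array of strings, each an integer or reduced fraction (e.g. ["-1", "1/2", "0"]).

Exponent matrix [M,L] × [ℓ,D,m,ρ,X1,X2,X3,X4]:
  M: [ 0  0  1  1 -1 -3 -3  1]
  L: [ 1  1  0 -3  0  3  2 -2]
Row reduction gives pivot columns ℓ,m; rank = 2
Pivot set = {ℓ,m}, free = {D,ρ,X1,X2,X3,X4}
RREF:
  r0: [   1    1    0   -3    0    3    2   -2]
  r1: [   0    0    1    1   -1   -3   -3    1]
Fix exponent of X1 at 1, D at 0, ρ at 0, X2 at 0, X3 at 0, X4 at 0; solve each RREF row for its pivot's exponent:
  r0: exp(ℓ) + (0)·1 = 0 ⇒ exp(ℓ) = 0
  r1: exp(m) + (-1)·1 = 0 ⇒ exp(m) = 1
Π_3 = m · X1

["0", "0", "1", "0", "1", "0", "0", "0"]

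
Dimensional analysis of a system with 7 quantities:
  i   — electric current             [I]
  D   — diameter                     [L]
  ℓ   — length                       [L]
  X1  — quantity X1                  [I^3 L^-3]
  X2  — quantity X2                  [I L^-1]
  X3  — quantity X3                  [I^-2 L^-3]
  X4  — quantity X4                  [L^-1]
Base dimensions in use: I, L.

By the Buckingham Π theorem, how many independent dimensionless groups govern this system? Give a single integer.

Exponent matrix [I,L] × [i,D,ℓ,X1,X2,X3,X4]:
  I: [ 1  0  0  3  1 -2  0]
  L: [ 0  1  1 -3 -1 -3 -1]
RREF → pivots at {i,D} ⇒ r = 2
n=7, r=2 ⇒ 5 dimensionless groups

5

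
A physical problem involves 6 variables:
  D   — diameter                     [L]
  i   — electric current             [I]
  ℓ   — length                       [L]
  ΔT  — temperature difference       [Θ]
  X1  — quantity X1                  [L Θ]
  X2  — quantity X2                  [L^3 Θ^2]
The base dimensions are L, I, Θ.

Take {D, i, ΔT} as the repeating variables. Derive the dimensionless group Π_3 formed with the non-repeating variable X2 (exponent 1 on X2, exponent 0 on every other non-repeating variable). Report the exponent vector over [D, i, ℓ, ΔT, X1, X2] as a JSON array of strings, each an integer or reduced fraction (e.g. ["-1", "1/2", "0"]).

Write exponents as rows L,I,Θ / cols D,i,ℓ,ΔT,X1,X2:
  L: [ 1  0  1  0  1  3]
  I: [ 0  1  0  0  0  0]
  Θ: [ 0  0  0  1  1  2]
RREF → pivots at {D,i,ΔT} ⇒ r = 3
Pivot set = {D,i,ΔT}, free = {ℓ,X1,X2}
RREF:
  r0: [   1    0    1    0    1    3]
  r1: [   0    1    0    0    0    0]
  r2: [   0    0    0    1    1    2]
Fix exponent of X2 at 1, ℓ at 0, X1 at 0; solve each RREF row for its pivot's exponent:
  r0: exp(D) + (3)·1 = 0 ⇒ exp(D) = -3
  r1: exp(i) + (0)·1 = 0 ⇒ exp(i) = 0
  r2: exp(ΔT) + (2)·1 = 0 ⇒ exp(ΔT) = -2
Π_3 = D^-3 · ΔT^-2 · X2

["-3", "0", "0", "-2", "0", "1"]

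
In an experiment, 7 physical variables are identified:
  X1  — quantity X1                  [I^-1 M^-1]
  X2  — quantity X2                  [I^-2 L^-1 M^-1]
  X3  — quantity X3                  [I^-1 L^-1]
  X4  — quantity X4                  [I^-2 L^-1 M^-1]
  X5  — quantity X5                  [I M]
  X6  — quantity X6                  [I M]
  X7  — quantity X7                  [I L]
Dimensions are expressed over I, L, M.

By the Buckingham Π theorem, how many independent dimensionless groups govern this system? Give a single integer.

Write exponents as rows I,L,M / cols X1,X2,X3,X4,X5,X6,X7:
  I: [-1 -2 -1 -2  1  1  1]
  L: [ 0 -1 -1 -1  0  0  1]
  M: [-1 -1  0 -1  1  1  0]
Echelon form has 2 nonzero rows (pivots: X1,X2)
7 vars − rank 2 = 5 Π groups

5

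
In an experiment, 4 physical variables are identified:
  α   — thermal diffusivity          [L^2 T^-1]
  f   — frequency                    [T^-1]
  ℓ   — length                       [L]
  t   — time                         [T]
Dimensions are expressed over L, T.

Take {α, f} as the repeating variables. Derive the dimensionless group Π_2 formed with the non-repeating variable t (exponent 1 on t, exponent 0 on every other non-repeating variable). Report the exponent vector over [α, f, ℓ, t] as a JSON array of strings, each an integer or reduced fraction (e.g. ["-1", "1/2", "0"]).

Write exponents as rows L,T / cols α,f,ℓ,t:
  L: [ 2  0  1  0]
  T: [-1 -1  0  1]
RREF → pivots at {α,f} ⇒ r = 2
Pivot set = {α,f}, free = {ℓ,t}
RREF:
  r0: [   1    0  1/2    0]
  r1: [   0    1 -1/2   -1]
Fix exponent of t at 1, ℓ at 0; solve each RREF row for its pivot's exponent:
  r0: exp(α) + (0)·1 = 0 ⇒ exp(α) = 0
  r1: exp(f) + (-1)·1 = 0 ⇒ exp(f) = 1
Π_2 = f · t

["0", "1", "0", "1"]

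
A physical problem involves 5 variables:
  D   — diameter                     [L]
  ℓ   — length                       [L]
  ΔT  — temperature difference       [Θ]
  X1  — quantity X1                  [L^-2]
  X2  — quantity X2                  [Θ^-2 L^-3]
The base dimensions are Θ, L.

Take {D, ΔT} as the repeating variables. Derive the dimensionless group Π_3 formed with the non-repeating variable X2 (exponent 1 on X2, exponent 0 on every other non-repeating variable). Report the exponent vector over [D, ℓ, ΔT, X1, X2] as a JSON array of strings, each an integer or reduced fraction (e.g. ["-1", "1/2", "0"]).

Exponent matrix [Θ,L] × [D,ℓ,ΔT,X1,X2]:
  Θ: [ 0  0  1  0 -2]
  L: [ 1  1  0 -2 -3]
Row reduction gives pivot columns D,ΔT; rank = 2
Repeat: D,ΔT; free: ℓ,X1,X2
RREF:
  r0: [   1    1    0   -2   -3]
  r1: [   0    0    1    0   -2]
Fix exponent of X2 at 1, ℓ at 0, X1 at 0; solve each RREF row for its pivot's exponent:
  r0: exp(D) + (-3)·1 = 0 ⇒ exp(D) = 3
  r1: exp(ΔT) + (-2)·1 = 0 ⇒ exp(ΔT) = 2
Π_3 = D^3 · ΔT^2 · X2

["3", "0", "2", "0", "1"]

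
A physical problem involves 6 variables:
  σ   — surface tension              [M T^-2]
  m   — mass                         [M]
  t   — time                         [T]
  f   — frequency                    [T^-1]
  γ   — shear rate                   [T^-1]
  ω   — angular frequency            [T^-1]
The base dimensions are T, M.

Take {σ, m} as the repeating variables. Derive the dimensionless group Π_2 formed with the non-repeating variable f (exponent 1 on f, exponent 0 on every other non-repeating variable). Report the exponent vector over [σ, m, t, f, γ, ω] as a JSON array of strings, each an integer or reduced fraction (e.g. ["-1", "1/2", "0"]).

["-1/2", "1/2", "0", "1", "0", "0"]

Dimensional matrix (T×M by σ×m×t×f×γ×ω):
  T: [-2  0  1 -1 -1 -1]
  M: [ 1  1  0  0  0  0]
Row reduction gives pivot columns σ,m; rank = 2
Repeat: σ,m; free: t,f,γ,ω
RREF:
  r0: [   1    0 -1/2  1/2  1/2  1/2]
  r1: [   0    1  1/2 -1/2 -1/2 -1/2]
Fix exponent of f at 1, t at 0, γ at 0, ω at 0; solve each RREF row for its pivot's exponent:
  r0: exp(σ) + (1/2)·1 = 0 ⇒ exp(σ) = -1/2
  r1: exp(m) + (-1/2)·1 = 0 ⇒ exp(m) = 1/2
Π_2 = σ^(-1/2) · m^(1/2) · f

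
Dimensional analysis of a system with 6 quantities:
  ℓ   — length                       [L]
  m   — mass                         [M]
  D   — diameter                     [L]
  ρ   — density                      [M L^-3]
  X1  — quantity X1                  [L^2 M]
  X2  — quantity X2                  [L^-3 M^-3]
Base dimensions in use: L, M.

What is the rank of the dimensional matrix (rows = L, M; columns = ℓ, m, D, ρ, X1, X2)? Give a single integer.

Exponent matrix [L,M] × [ℓ,m,D,ρ,X1,X2]:
  L: [ 1  0  1 -3  2 -3]
  M: [ 0  1  0  1  1 -3]
Echelon form has 2 nonzero rows (pivots: ℓ,m)

2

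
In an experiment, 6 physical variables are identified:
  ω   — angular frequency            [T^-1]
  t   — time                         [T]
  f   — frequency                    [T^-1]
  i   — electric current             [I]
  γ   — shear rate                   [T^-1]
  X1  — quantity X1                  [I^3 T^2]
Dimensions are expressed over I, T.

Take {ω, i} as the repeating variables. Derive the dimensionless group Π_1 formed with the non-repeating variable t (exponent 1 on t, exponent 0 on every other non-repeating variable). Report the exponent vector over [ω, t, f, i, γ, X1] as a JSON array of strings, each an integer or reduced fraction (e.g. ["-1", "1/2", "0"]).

Exponent matrix [I,T] × [ω,t,f,i,γ,X1]:
  I: [ 0  0  0  1  0  3]
  T: [-1  1 -1  0 -1  2]
Echelon form has 2 nonzero rows (pivots: ω,i)
Pivot set = {ω,i}, free = {t,f,γ,X1}
RREF:
  r0: [   1   -1    1    0    1   -2]
  r1: [   0    0    0    1    0    3]
Fix exponent of t at 1, f at 0, γ at 0, X1 at 0; solve each RREF row for its pivot's exponent:
  r0: exp(ω) + (-1)·1 = 0 ⇒ exp(ω) = 1
  r1: exp(i) + (0)·1 = 0 ⇒ exp(i) = 0
Π_1 = ω · t

["1", "1", "0", "0", "0", "0"]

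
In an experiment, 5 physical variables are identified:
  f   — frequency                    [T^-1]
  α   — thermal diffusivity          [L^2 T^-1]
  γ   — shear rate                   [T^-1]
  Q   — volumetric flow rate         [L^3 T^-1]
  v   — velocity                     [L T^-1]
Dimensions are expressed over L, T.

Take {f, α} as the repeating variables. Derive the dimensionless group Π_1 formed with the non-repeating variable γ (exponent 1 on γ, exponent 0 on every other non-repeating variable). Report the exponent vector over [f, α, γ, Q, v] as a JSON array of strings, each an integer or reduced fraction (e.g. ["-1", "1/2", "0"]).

Write exponents as rows L,T / cols f,α,γ,Q,v:
  L: [ 0  2  0  3  1]
  T: [-1 -1 -1 -1 -1]
Echelon form has 2 nonzero rows (pivots: f,α)
Pivot set = {f,α}, free = {γ,Q,v}
RREF:
  r0: [   1    0    1 -1/2  1/2]
  r1: [   0    1    0  3/2  1/2]
Fix exponent of γ at 1, Q at 0, v at 0; solve each RREF row for its pivot's exponent:
  r0: exp(f) + (1)·1 = 0 ⇒ exp(f) = -1
  r1: exp(α) + (0)·1 = 0 ⇒ exp(α) = 0
Π_1 = f^-1 · γ

["-1", "0", "1", "0", "0"]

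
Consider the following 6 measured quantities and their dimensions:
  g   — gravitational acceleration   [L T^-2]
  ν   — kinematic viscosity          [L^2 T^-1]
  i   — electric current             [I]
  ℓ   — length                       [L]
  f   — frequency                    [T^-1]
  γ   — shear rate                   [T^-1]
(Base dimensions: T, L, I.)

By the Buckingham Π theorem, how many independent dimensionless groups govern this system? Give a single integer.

Dimensional matrix (T×L×I by g×ν×i×ℓ×f×γ):
  T: [-2 -1  0  0 -1 -1]
  L: [ 1  2  0  1  0  0]
  I: [ 0  0  1  0  0  0]
RREF → pivots at {g,ν,i} ⇒ r = 3
6 vars − rank 3 = 3 Π groups

3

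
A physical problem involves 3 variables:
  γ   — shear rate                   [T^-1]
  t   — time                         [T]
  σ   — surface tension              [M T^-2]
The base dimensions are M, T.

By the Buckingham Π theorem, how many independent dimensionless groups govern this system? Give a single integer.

Exponent matrix [M,T] × [γ,t,σ]:
  M: [ 0  0  1]
  T: [-1  1 -2]
Row reduction gives pivot columns γ,σ; rank = 2
Π count = n − r = 3 − 2 = 1

1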